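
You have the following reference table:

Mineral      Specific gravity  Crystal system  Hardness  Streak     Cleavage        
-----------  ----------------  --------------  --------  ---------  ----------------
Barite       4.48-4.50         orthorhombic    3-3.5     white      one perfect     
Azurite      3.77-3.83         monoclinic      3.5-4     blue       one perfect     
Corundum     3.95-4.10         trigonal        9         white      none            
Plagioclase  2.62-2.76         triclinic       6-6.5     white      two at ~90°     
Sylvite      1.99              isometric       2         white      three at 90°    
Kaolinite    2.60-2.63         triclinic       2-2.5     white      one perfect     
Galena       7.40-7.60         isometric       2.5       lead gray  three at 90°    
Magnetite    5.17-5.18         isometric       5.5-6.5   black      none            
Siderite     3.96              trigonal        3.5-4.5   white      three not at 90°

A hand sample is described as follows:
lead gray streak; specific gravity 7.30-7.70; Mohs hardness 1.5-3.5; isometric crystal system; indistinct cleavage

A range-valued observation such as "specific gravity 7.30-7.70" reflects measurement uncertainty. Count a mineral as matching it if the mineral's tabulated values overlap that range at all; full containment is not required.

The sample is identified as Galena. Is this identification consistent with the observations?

No

Lead gray streak — consistent with Galena (lead gray streak).
Specific gravity 7.30-7.70 — consistent with Galena (SG 7.40-7.60).
Mohs hardness 1.5-3.5 — consistent with Galena (hardness 2.5).
Isometric crystal system — consistent with Galena (isometric system).
Indistinct cleavage — Galena has cleavage three at 90°; inconsistent.
The cleavage observation rules out Galena.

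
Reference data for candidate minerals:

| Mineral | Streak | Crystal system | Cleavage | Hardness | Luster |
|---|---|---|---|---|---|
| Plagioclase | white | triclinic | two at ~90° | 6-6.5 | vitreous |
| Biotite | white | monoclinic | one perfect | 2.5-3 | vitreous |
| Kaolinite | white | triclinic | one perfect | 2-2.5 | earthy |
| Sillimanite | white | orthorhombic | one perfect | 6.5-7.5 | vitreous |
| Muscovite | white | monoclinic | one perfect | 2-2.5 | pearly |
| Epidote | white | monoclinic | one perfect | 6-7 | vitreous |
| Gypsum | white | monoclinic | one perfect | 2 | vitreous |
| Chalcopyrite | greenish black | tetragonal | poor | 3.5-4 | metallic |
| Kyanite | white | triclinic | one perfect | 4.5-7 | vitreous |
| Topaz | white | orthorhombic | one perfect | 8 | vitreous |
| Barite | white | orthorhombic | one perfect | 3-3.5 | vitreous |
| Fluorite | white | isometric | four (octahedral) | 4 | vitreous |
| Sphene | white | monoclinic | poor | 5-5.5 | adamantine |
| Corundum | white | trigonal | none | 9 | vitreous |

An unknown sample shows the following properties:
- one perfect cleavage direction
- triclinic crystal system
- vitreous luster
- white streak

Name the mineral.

Kyanite

One perfect cleavage direction excludes Plagioclase, Chalcopyrite, Fluorite, Sphene, Corundum.
Triclinic crystal system: only Kaolinite, Kyanite remain.
Vitreous luster eliminates Kaolinite.
White streak: all remaining candidates fit.
The only mineral consistent with every observation is Kyanite.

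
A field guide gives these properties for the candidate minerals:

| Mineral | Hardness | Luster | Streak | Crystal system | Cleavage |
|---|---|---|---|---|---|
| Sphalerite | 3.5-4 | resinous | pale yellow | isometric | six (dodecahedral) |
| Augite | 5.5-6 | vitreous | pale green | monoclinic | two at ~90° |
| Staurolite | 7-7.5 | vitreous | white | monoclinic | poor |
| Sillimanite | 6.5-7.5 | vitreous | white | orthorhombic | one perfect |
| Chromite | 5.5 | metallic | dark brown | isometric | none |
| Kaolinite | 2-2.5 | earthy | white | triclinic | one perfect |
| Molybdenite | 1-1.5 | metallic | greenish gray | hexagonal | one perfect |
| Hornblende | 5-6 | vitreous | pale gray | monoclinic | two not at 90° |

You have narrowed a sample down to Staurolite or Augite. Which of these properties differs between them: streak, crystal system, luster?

streak

Streak: Staurolite white, Augite pale green — different.
Crystal system: both monoclinic — same for both.
Luster: both vitreous — same for both.
Streak is the diagnostic property here.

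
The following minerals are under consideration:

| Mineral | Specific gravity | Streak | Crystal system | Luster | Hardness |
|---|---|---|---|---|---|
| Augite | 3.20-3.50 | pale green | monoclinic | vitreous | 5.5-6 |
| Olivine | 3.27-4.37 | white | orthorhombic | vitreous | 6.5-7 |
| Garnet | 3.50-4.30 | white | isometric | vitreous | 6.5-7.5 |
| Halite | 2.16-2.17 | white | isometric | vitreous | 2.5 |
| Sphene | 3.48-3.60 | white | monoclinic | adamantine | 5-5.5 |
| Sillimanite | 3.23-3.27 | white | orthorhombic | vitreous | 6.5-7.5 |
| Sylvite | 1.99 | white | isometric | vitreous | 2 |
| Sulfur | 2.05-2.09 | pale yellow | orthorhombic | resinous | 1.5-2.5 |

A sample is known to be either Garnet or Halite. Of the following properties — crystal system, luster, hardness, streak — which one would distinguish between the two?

hardness

Crystal system: both isometric — no difference.
Luster: both vitreous — no difference.
Hardness: Garnet 6.5-7.5, Halite 2.5 — different.
Streak: both white — no difference.
Only hardness differs between Garnet and Halite among the listed tests.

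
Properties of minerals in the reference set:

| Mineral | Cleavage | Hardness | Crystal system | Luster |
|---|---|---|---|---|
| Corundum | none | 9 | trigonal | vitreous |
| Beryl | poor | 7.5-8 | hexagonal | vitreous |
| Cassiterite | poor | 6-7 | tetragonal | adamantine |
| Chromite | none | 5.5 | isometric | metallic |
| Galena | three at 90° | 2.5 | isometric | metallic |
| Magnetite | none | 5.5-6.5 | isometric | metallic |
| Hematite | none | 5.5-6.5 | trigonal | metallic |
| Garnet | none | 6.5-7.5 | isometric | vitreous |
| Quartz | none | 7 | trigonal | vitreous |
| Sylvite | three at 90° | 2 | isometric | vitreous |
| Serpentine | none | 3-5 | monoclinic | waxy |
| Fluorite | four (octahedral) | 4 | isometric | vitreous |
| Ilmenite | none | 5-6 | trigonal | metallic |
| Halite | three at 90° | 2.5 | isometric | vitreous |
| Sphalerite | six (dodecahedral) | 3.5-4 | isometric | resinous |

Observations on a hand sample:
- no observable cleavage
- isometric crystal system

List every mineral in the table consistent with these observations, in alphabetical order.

No observable cleavage — narrows the field to Corundum, Chromite, Magnetite, Hematite, Garnet, Quartz, Serpentine, Ilmenite.
Isometric crystal system — leaves Chromite, Magnetite, Garnet.
Consistent with every observation: Chromite, Garnet, Magnetite.

Chromite, Garnet, Magnetite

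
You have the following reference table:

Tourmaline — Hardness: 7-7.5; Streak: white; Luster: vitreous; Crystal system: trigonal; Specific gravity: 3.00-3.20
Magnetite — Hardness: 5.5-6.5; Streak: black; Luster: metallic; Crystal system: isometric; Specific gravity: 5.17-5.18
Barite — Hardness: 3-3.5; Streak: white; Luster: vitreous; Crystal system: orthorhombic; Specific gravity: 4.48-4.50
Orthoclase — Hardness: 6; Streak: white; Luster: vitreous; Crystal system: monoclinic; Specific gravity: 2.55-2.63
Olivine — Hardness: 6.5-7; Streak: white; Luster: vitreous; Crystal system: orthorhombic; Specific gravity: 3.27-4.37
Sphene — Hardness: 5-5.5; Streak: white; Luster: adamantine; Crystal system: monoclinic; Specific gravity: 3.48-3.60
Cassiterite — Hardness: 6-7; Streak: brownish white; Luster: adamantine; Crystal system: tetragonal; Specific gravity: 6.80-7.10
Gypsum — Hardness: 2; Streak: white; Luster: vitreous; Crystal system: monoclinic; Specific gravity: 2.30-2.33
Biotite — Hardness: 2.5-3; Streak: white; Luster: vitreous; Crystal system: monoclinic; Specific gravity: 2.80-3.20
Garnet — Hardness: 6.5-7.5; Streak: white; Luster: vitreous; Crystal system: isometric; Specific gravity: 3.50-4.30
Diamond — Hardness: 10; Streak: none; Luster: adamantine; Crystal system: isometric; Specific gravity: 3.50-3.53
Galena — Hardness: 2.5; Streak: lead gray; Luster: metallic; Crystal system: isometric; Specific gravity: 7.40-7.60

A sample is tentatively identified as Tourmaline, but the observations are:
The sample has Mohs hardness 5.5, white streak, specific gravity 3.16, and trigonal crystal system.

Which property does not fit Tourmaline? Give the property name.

Mohs hardness 5.5: Tourmaline has hardness 7-7.5 — does not match.
White streak: Tourmaline has white streak — matches.
Specific gravity 3.16: Tourmaline has SG 3.00-3.20 — matches.
Trigonal crystal system: Tourmaline has trigonal system — matches.
The hardness is the one property that does not fit.

hardness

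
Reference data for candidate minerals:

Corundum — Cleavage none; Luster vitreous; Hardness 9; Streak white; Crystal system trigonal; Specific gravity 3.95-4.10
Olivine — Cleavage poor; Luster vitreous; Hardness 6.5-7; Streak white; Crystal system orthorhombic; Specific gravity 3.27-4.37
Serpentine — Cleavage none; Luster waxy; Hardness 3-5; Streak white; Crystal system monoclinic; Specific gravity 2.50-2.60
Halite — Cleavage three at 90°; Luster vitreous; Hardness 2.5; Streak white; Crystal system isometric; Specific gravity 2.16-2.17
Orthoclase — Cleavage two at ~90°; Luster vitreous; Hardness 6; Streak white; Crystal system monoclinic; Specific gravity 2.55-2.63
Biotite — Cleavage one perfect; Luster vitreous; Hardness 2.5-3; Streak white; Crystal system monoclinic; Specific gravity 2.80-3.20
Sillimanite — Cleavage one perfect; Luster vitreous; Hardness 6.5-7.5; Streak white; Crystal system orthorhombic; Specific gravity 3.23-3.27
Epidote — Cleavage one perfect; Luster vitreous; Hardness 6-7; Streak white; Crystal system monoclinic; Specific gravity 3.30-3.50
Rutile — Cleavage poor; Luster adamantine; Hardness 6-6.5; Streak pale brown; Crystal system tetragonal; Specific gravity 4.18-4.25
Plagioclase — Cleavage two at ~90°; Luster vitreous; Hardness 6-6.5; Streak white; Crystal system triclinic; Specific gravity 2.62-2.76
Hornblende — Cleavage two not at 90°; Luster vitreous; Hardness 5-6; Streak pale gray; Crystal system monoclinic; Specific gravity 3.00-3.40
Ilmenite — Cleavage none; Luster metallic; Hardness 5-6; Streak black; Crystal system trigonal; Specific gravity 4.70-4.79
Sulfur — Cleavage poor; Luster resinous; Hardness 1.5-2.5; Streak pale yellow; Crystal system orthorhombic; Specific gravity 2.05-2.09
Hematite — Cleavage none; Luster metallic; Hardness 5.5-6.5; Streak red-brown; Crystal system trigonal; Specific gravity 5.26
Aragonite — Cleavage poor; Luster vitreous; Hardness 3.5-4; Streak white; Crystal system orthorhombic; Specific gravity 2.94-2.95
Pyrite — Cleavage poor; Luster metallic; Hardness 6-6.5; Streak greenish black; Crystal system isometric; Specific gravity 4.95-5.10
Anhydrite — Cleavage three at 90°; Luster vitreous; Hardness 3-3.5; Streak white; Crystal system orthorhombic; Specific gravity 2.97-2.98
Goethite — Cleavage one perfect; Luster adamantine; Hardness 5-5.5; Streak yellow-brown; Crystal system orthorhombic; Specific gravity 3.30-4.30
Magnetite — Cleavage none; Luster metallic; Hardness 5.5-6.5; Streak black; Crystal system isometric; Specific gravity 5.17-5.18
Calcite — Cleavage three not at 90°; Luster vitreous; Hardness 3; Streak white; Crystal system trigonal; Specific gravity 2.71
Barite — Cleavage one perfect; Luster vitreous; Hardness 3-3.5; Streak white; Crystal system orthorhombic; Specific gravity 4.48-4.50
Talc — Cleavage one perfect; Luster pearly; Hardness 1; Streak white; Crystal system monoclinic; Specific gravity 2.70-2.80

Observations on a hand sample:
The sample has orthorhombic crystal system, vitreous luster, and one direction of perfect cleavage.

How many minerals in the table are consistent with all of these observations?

Orthorhombic crystal system: leaves Olivine, Sillimanite, Sulfur, Aragonite, Anhydrite, Goethite, Barite.
Vitreous luster excludes Sulfur, Goethite.
One direction of perfect cleavage: narrows the field to Sillimanite, Barite.
Consistent with every observation: Barite, Sillimanite.
That is 2 minerals.

2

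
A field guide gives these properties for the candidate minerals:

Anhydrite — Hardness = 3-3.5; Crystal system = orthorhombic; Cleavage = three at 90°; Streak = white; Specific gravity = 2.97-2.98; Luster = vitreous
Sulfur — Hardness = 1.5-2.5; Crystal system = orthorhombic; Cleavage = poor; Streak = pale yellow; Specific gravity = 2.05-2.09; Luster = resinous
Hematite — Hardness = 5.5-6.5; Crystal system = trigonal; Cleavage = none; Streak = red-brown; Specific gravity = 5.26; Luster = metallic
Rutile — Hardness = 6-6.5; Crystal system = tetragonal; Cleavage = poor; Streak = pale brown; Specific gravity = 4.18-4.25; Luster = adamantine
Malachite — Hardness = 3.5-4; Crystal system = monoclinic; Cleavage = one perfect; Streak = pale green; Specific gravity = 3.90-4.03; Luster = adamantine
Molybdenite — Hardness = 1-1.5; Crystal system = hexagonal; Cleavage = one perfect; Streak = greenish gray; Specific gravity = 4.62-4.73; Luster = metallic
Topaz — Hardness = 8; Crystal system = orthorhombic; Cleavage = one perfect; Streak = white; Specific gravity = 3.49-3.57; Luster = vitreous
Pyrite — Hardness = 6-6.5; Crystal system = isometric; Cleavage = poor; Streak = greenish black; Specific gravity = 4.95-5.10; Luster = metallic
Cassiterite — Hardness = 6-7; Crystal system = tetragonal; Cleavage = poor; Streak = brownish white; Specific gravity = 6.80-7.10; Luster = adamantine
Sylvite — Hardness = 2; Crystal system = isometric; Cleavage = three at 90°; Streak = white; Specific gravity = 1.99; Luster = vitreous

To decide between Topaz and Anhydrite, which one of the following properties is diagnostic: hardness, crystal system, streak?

hardness

Hardness: Topaz 8, Anhydrite 3-3.5 — these differ.
Crystal system: both orthorhombic — same for both.
Streak: both white — same for both.
Only hardness differs between Topaz and Anhydrite among the listed tests.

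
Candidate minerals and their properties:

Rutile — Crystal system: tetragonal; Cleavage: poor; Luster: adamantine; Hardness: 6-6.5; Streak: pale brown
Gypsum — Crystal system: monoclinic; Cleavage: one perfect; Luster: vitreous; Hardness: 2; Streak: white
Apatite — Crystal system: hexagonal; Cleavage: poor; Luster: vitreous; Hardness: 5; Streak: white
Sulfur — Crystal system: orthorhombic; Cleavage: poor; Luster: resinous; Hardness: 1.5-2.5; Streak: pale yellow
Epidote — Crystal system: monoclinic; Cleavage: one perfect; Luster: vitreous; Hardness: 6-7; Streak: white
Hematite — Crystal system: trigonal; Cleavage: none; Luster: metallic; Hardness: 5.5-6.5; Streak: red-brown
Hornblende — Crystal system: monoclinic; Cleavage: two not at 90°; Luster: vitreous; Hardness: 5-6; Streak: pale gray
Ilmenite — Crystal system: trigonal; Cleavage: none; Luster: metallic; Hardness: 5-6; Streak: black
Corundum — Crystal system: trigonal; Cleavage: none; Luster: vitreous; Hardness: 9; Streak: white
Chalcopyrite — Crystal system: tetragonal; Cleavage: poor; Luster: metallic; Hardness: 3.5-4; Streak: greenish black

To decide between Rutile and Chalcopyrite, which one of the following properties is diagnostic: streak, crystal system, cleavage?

Streak: Rutile pale brown, Chalcopyrite greenish black — different.
Crystal system: both tetragonal — identical.
Cleavage: both poor — identical.
Of the listed properties, streak is the one that separates them.

streak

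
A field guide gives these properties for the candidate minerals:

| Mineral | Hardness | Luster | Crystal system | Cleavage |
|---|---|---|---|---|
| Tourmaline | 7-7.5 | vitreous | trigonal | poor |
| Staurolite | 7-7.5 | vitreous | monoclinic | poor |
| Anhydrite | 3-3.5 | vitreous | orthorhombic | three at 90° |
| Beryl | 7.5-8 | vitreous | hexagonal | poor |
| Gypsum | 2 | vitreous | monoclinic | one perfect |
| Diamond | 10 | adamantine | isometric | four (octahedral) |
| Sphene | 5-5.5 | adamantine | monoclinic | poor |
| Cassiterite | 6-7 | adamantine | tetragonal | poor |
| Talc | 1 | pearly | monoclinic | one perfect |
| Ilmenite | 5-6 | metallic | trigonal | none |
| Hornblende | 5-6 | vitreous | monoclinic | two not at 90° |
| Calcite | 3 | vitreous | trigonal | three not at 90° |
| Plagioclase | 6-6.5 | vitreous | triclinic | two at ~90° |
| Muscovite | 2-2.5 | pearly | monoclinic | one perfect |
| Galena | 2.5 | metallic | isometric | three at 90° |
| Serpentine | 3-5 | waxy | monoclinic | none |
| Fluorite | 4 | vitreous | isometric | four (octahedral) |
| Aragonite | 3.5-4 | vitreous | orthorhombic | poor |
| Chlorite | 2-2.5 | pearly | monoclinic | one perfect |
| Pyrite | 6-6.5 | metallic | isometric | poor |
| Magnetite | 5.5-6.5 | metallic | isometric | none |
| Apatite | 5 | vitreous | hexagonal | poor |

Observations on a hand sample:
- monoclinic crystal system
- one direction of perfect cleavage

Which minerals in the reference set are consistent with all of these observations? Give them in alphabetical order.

Chlorite, Gypsum, Muscovite, Talc

Monoclinic crystal system: leaves Staurolite, Gypsum, Sphene, Talc, Hornblende, Muscovite, Serpentine, Chlorite.
One direction of perfect cleavage is inconsistent with Staurolite, Sphene, Hornblende, Serpentine.
Consistent with every observation: Chlorite, Gypsum, Muscovite, Talc.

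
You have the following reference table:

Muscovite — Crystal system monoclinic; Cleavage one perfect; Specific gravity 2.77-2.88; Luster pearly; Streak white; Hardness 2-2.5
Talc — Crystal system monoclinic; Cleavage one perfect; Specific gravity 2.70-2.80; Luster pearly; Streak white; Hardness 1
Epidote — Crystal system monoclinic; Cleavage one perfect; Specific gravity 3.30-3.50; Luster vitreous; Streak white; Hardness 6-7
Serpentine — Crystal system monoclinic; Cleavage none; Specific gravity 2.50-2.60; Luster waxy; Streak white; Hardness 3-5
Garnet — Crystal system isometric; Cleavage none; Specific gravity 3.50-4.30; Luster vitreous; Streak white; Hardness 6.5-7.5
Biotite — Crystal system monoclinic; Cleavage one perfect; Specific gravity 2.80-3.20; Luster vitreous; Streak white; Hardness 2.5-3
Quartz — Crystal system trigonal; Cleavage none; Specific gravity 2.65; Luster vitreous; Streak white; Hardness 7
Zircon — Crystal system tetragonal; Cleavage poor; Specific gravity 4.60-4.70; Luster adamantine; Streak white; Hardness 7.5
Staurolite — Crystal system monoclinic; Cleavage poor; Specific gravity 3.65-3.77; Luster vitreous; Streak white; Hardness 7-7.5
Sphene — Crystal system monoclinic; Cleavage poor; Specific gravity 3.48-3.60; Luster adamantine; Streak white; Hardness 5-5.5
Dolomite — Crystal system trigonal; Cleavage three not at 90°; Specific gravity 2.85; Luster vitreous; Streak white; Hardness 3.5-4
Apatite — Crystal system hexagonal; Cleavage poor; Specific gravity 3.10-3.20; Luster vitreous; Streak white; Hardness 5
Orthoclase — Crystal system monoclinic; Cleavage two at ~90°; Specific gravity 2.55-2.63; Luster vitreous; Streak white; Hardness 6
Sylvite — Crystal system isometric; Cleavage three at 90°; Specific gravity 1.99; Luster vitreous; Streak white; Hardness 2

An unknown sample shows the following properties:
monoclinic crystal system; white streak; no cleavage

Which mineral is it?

Serpentine

Monoclinic crystal system is inconsistent with Garnet, Quartz, Zircon, Dolomite, Apatite, Sylvite.
White streak — no further eliminations.
No cleavage — leaves Serpentine.
Only Serpentine satisfies all observations.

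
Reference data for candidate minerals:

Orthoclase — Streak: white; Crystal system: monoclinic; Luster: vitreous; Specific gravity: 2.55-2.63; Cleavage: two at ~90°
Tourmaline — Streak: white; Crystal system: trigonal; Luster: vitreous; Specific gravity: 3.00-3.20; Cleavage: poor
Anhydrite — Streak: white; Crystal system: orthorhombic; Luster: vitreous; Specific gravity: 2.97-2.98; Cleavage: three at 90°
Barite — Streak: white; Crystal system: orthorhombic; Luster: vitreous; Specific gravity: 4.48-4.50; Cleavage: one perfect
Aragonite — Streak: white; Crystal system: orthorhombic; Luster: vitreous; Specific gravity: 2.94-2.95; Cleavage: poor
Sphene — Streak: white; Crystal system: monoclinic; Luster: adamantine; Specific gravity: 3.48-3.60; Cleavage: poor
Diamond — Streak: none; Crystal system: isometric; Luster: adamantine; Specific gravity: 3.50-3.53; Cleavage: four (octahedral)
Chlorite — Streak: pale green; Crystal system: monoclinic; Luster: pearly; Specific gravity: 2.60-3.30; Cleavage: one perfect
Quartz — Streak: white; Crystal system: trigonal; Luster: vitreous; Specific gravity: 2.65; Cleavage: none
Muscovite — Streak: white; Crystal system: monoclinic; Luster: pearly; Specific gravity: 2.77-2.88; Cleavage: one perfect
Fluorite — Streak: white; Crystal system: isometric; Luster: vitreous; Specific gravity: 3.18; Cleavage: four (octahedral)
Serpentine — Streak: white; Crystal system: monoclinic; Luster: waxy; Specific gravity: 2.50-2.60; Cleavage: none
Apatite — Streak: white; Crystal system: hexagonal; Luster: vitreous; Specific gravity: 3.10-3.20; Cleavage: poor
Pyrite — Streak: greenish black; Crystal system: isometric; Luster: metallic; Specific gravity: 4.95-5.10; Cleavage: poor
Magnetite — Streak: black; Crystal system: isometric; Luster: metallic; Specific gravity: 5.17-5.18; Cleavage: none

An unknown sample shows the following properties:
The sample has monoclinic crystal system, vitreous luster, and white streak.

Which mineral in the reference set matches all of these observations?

Orthoclase

Monoclinic crystal system — leaves Orthoclase, Sphene, Chlorite, Muscovite, Serpentine.
Vitreous luster — leaves Orthoclase.
White streak — every remaining candidate is consistent.
Only Orthoclase satisfies all observations.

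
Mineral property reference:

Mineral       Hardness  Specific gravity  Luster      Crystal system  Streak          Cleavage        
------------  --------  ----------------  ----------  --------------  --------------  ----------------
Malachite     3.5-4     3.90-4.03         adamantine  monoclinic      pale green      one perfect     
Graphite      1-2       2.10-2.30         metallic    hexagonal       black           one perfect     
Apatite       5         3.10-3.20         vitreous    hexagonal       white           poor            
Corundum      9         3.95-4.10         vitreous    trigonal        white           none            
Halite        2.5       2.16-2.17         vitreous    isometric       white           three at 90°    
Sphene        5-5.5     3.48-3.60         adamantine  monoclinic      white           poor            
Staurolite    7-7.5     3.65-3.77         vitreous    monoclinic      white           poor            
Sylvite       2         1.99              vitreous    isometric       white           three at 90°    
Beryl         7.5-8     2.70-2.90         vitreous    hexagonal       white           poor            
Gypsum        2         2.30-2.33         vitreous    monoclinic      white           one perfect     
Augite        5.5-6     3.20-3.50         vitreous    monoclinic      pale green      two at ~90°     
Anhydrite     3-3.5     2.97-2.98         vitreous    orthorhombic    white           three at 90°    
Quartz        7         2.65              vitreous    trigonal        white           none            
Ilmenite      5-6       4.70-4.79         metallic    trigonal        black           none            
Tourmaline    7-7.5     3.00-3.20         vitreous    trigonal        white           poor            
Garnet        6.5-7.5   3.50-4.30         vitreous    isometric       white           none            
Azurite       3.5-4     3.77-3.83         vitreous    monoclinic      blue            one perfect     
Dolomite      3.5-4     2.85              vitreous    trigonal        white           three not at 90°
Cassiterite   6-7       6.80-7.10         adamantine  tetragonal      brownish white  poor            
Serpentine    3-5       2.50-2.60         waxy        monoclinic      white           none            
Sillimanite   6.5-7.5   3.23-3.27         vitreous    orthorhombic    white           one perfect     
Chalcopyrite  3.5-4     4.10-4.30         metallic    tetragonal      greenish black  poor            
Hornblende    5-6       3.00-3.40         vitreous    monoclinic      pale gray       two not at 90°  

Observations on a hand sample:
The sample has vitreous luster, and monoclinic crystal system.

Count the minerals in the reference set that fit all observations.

5

Vitreous luster — Apatite, Corundum, Halite, Staurolite, Sylvite, Beryl, Gypsum, Augite, Anhydrite, Quartz, Tourmaline, Garnet, Azurite, Dolomite, Sillimanite, Hornblende remain.
Monoclinic crystal system — only Staurolite, Gypsum, Augite, Azurite, Hornblende remain.
Remaining candidates: Augite, Azurite, Gypsum, Hornblende, Staurolite.
That is 5 minerals.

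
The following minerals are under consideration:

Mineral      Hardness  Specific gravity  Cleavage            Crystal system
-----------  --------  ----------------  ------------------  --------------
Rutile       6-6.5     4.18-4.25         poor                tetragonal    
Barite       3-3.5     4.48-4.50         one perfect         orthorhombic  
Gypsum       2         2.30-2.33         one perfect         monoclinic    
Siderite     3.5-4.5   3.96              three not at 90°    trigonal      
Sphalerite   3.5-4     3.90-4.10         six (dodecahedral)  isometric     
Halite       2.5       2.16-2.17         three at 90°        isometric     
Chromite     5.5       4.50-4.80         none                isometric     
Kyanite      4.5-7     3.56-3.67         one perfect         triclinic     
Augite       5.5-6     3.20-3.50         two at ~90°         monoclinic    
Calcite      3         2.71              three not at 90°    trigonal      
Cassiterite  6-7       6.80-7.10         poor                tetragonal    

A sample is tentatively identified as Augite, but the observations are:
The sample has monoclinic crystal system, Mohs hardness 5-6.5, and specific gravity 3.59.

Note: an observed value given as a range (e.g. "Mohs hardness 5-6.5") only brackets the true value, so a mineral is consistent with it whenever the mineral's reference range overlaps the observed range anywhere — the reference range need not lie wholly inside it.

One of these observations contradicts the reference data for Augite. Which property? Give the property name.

specific gravity

Monoclinic crystal system: Augite has monoclinic system — matches.
Mohs hardness 5-6.5: Augite has hardness 5.5-6 — matches.
Specific gravity 3.59: Augite has SG 3.20-3.50 — does not match.
Everything matches except the specific gravity.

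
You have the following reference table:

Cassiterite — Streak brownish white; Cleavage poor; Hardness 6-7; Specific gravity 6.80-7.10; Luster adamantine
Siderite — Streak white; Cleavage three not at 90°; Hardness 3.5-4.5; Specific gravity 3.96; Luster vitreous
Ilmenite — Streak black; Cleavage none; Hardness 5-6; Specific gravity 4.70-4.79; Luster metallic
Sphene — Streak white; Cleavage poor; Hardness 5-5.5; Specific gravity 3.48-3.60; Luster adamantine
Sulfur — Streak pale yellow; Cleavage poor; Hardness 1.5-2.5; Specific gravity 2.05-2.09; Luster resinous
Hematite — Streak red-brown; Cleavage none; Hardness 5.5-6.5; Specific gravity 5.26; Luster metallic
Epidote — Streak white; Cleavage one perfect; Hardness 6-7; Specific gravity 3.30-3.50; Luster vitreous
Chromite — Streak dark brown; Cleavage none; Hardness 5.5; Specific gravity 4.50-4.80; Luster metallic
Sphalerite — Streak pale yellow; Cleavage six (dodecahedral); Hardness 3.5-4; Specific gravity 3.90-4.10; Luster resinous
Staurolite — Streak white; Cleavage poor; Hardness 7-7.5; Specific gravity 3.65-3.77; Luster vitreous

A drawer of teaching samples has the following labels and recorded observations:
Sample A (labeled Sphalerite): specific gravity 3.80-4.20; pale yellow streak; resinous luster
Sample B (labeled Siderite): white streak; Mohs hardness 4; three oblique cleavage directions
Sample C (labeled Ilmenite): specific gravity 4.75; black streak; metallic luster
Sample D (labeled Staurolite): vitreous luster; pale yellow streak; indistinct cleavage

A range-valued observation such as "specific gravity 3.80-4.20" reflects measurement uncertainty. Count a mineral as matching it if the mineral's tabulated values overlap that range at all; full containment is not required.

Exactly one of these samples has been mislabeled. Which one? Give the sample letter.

Sample A: observations are consistent with Sphalerite.
Sample B: observations are consistent with Siderite.
Sample C: observations are consistent with Ilmenite.
Sample D: Staurolite has white streak, but the record shows pale yellow streak — this label is wrong.
Only sample D is inconsistent with its label.

D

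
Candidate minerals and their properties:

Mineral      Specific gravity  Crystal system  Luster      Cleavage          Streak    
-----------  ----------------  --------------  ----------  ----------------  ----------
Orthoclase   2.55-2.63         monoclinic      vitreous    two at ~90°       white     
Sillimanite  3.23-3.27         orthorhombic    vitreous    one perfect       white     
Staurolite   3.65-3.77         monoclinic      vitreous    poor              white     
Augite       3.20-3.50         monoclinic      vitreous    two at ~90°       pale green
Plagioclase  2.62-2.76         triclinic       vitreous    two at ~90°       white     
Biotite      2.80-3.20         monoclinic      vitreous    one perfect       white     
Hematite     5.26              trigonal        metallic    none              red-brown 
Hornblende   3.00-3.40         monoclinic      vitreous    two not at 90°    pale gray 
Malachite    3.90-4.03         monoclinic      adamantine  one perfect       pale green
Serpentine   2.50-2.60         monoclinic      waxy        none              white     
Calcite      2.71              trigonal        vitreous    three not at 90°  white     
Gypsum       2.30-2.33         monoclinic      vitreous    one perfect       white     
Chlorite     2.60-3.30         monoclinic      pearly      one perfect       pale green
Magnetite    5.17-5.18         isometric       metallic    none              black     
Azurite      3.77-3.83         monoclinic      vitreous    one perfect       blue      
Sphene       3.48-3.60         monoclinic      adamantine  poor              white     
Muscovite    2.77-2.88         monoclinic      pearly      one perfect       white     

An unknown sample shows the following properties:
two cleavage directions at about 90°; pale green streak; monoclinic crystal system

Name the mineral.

Augite

Two cleavage directions at about 90° — narrows the field to Orthoclase, Augite, Plagioclase.
Pale green streak — narrows the field to Augite.
Monoclinic crystal system — consistent with all remaining minerals.
Only Augite satisfies all observations.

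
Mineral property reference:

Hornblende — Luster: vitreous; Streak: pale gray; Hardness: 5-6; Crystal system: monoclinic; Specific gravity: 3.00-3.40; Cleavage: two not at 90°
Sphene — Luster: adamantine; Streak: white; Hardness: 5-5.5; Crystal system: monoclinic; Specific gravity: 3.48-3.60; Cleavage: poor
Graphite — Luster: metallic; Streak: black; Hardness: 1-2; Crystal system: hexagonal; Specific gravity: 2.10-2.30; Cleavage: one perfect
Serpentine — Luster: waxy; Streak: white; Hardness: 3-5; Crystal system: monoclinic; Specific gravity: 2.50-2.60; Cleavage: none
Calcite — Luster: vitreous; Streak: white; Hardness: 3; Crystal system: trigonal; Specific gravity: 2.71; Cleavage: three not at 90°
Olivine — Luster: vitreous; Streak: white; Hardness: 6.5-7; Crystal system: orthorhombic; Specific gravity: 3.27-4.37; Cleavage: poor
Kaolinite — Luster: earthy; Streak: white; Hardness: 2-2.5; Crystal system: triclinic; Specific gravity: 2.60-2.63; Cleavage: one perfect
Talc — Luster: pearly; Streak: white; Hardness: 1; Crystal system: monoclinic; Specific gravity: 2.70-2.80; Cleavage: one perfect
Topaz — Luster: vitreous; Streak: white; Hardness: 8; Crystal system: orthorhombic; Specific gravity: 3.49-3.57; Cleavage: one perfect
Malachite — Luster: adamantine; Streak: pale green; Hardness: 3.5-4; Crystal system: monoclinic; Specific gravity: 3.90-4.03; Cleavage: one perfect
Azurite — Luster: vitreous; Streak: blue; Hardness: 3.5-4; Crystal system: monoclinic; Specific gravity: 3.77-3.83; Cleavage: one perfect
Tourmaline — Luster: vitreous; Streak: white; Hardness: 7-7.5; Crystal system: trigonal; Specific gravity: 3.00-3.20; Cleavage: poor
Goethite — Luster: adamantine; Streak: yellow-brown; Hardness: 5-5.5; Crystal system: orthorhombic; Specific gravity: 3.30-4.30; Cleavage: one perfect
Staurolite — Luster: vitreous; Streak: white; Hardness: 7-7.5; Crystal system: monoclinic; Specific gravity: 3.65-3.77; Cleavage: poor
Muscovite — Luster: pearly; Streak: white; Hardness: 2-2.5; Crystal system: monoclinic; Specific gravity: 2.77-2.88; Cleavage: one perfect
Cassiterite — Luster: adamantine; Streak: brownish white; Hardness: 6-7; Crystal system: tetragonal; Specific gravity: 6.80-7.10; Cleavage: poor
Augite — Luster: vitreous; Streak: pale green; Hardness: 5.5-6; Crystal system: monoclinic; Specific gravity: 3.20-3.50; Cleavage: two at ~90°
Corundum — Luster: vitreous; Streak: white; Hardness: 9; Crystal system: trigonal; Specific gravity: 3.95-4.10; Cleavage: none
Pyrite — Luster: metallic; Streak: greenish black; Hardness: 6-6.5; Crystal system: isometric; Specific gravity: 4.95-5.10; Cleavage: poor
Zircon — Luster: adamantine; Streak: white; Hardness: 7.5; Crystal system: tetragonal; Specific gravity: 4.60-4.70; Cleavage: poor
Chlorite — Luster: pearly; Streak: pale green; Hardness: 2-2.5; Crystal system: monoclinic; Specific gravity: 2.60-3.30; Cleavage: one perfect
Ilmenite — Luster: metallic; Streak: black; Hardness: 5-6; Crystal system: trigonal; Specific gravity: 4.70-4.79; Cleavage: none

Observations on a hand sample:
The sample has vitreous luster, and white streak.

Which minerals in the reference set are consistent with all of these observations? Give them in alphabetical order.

Calcite, Corundum, Olivine, Staurolite, Topaz, Tourmaline

Vitreous luster — narrows the field to Hornblende, Calcite, Olivine, Topaz, Azurite, Tourmaline, Staurolite, Augite, Corundum.
White streak eliminates Hornblende, Azurite, Augite.
Consistent with every observation: Calcite, Corundum, Olivine, Staurolite, Topaz, Tourmaline.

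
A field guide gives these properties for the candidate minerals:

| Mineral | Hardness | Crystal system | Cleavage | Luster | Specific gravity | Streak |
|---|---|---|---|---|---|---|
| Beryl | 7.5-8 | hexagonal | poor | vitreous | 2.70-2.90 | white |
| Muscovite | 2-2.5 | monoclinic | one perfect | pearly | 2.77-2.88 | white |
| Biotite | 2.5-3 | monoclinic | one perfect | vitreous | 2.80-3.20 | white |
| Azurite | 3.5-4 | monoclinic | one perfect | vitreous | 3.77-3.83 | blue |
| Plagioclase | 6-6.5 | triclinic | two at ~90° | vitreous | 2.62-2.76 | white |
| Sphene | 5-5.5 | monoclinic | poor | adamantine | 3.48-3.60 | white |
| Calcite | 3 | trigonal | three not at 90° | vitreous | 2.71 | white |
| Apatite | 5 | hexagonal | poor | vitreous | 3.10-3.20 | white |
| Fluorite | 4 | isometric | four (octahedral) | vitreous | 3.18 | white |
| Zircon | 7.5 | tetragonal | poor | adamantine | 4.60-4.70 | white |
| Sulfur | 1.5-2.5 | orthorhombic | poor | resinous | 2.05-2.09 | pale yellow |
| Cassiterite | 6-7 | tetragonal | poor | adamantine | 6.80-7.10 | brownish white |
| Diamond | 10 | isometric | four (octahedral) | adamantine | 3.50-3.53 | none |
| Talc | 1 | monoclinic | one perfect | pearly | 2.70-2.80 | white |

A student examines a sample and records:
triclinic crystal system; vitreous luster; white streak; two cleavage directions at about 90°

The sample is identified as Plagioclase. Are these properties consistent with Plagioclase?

Consistent

Triclinic crystal system — matches Plagioclase (triclinic system).
Vitreous luster — matches Plagioclase (vitreous luster).
White streak — matches Plagioclase (white streak).
Two cleavage directions at about 90° — matches Plagioclase (cleavage two at ~90°).
All observations are consistent with the tabulated values for Plagioclase.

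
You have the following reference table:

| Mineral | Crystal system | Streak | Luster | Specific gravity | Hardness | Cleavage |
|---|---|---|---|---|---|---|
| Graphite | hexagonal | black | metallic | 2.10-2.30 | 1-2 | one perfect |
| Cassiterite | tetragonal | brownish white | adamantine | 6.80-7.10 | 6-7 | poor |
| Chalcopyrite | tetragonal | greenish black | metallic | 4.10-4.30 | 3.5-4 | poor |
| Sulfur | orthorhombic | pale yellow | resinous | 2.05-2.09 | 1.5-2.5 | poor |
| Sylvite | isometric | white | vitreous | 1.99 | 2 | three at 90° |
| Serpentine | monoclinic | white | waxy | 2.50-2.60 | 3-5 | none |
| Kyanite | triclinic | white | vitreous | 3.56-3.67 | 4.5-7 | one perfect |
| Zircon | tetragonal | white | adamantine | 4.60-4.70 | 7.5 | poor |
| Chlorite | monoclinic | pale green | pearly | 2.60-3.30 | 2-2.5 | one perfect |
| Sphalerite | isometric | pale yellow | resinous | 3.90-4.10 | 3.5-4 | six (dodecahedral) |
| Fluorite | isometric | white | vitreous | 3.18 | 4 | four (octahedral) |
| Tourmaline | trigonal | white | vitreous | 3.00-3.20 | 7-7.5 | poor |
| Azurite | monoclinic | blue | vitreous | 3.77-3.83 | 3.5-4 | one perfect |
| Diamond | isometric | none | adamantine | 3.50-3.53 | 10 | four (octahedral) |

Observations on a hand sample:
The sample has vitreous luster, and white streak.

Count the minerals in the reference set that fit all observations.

4

Vitreous luster — leaves Sylvite, Kyanite, Fluorite, Tourmaline, Azurite.
White streak excludes Azurite.
Consistent with every observation: Fluorite, Kyanite, Sylvite, Tourmaline.
That is 4 minerals.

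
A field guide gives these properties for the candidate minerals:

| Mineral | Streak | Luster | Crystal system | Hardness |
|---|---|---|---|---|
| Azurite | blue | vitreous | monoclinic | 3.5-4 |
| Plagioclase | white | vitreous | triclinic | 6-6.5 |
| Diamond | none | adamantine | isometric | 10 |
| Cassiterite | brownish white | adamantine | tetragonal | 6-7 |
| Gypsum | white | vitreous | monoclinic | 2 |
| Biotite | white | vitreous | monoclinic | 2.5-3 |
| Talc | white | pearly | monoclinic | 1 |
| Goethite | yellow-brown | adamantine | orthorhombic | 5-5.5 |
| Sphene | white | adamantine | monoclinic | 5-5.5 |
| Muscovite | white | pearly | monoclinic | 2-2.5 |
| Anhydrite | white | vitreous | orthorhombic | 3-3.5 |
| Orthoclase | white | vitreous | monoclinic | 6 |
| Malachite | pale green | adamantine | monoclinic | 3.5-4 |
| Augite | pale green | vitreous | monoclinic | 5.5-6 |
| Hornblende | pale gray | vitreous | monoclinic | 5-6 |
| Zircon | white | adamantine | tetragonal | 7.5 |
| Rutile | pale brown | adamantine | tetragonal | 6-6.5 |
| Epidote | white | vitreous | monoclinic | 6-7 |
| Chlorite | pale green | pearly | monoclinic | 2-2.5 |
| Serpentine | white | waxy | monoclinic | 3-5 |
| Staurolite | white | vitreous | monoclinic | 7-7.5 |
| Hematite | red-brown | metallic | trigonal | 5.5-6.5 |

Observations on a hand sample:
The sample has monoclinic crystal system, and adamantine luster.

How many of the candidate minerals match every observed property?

Monoclinic crystal system — leaves Azurite, Gypsum, Biotite, Talc, Sphene, Muscovite, Orthoclase, Malachite, Augite, Hornblende, Epidote, Chlorite, Serpentine, Staurolite.
Adamantine luster — only Sphene, Malachite remain.
The minerals that satisfy all observations are Malachite, Sphene.
That is 2 minerals.

2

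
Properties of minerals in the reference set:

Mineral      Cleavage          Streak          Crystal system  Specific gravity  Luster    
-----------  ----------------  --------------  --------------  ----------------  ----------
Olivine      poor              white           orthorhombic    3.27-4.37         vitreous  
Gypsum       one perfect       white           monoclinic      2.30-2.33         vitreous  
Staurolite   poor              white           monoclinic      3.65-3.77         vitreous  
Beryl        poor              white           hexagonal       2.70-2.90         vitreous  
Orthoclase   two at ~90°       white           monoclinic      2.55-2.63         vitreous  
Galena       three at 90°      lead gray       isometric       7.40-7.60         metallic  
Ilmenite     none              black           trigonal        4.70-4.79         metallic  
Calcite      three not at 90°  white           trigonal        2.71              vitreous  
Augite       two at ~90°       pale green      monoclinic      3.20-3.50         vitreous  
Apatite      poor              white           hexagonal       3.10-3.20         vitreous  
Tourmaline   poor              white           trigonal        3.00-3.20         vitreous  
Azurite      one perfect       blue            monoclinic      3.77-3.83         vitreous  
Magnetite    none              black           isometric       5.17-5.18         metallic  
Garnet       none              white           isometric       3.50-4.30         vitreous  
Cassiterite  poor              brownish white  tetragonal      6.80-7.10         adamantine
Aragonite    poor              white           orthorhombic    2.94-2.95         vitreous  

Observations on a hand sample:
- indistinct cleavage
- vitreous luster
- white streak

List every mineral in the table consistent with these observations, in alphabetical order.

Apatite, Aragonite, Beryl, Olivine, Staurolite, Tourmaline

Indistinct cleavage: only Olivine, Staurolite, Beryl, Apatite, Tourmaline, Cassiterite, Aragonite remain.
Vitreous luster is inconsistent with Cassiterite.
White streak: consistent with all remaining minerals.
The minerals that satisfy all observations are Apatite, Aragonite, Beryl, Olivine, Staurolite, Tourmaline.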